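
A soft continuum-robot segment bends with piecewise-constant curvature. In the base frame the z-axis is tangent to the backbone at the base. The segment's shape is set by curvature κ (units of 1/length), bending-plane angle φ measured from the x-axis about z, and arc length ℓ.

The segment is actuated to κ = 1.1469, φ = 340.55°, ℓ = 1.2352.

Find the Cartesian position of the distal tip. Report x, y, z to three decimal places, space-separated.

0.696 -0.246 0.862

θ = κ·ℓ = 1.1469 × 1.2352 = 1.41665 rad
ρ = (1 − cos θ)/κ = (1 − 0.15354)/1.1469 = 0.73805
z = sin θ / κ = 0.98814/1.1469 = 0.86158
x = ρ cos φ = 0.73805 × cos(340.55°) = 0.69593
y = ρ sin φ = 0.73805 × sin(340.55°) = -0.24576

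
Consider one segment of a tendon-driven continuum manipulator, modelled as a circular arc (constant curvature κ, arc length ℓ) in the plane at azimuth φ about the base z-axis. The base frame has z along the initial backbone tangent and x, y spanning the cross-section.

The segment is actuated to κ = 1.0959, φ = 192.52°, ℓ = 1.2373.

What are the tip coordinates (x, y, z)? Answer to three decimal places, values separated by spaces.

-0.701 -0.156 0.892

θ = κ·ℓ = 1.0959 × 1.2373 = 1.35596 rad
ρ = (1 − cos θ)/κ = (1 − 0.21319)/1.0959 = 0.71796
z = sin θ / κ = 0.97701/1.0959 = 0.89151
x = ρ cos φ = 0.71796 × cos(192.52°) = -0.70088
y = ρ sin φ = 0.71796 × sin(192.52°) = -0.15564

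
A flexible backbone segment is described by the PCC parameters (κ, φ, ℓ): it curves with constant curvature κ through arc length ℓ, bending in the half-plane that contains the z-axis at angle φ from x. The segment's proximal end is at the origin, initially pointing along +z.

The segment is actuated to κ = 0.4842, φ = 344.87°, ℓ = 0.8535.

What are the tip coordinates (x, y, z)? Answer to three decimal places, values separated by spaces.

θ = κ·ℓ = 0.4842 × 0.8535 = 0.41326 rad
ρ = (1 − cos θ)/κ = (1 − 0.91581)/0.4842 = 0.17386
z = sin θ / κ = 0.40160/0.4842 = 0.82941
x = ρ cos φ = 0.17386 × cos(344.87°) = 0.16784
y = ρ sin φ = 0.17386 × sin(344.87°) = -0.04538

0.168 -0.045 0.829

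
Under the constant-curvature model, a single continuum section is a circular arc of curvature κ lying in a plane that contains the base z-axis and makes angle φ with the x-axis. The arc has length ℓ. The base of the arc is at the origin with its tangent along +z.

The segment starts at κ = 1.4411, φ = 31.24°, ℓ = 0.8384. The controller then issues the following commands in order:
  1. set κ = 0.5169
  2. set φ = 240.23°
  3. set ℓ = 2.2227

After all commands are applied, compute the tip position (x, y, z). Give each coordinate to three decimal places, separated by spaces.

initial: κ=1.4411, φ=31.24°, ℓ=0.8384
cmd 1: set κ=0.5169 → (κ,φ,ℓ)=(0.5169,31.24°,0.8384) → tip=(0.1529,0.0928,0.8124)
cmd 2: set φ=240.23° → (κ,φ,ℓ)=(0.5169,240.23°,0.8384) → tip=(-0.0888,-0.1552,0.8124)
cmd 3: set ℓ=2.2227 → (κ,φ,ℓ)=(0.5169,240.23°,2.2227) → tip=(-0.5672,-0.9917,1.7650)

-0.567 -0.992 1.765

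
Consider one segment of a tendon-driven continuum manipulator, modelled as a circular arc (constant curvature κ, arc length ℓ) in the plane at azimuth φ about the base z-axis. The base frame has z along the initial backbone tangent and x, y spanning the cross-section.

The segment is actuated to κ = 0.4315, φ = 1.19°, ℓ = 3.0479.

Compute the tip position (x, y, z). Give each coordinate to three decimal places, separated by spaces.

θ = κ·ℓ = 0.4315 × 3.0479 = 1.31517 rad
ρ = (1 − cos θ)/κ = (1 − 0.25285)/0.4315 = 1.73151
z = sin θ / κ = 0.96750/0.4315 = 2.24219
x = ρ cos φ = 1.73151 × cos(1.19°) = 1.73114
y = ρ sin φ = 1.73151 × sin(1.19°) = 0.03596

1.731 0.036 2.242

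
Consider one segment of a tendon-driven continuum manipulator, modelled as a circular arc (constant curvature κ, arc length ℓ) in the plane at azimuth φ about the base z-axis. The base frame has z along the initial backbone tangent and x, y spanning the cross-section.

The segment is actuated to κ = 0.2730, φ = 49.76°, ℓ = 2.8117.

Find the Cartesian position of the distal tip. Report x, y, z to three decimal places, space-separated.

θ = κ·ℓ = 0.2730 × 2.8117 = 0.76759 rad
ρ = (1 − cos θ)/κ = (1 − 0.71958)/0.2730 = 1.02717
z = sin θ / κ = 0.69441/0.2730 = 2.54361
x = ρ cos φ = 1.02717 × cos(49.76°) = 0.66354
y = ρ sin φ = 1.02717 × sin(49.76°) = 0.78408

0.664 0.784 2.544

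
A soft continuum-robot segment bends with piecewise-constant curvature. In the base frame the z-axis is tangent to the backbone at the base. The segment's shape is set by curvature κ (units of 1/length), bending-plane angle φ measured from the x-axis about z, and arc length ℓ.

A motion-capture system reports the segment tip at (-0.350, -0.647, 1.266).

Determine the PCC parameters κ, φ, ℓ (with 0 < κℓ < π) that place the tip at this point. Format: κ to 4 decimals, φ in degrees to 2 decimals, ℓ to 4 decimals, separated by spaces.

0.6862 241.59 1.5341

ρ = √(x²+y²) = √(-0.350² + -0.647²) = 0.73560
φ = atan2(y, x) mod 360° = atan2(-0.647, -0.350) = 241.5885°
|p|² = ρ² + z² = 0.73560² + 1.266² = 2.14386
κ = 2ρ / |p|² = 2×0.73560 / 2.14386 = 0.68624
θ = 2·atan2(ρ, z) = 2·atan2(0.73560, 1.266) = 1.05273 rad
ℓ = θ/κ = 1.05273/0.68624 = 1.53406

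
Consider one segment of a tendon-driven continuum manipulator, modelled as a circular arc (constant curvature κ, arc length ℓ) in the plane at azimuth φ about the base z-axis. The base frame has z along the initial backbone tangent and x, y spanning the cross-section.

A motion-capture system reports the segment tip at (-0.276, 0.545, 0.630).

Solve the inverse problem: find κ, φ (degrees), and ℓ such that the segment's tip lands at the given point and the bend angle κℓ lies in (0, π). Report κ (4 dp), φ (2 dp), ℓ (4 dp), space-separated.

ρ = √(x²+y²) = √(-0.276² + 0.545²) = 0.61090
φ = atan2(y, x) mod 360° = atan2(0.545, -0.276) = 116.8587°
|p|² = ρ² + z² = 0.61090² + 0.630² = 0.77010
κ = 2ρ / |p|² = 2×0.61090 / 0.77010 = 1.58655
θ = 2·atan2(ρ, z) = 2·atan2(0.61090, 0.630) = 1.54002 rad
ℓ = θ/κ = 1.54002/1.58655 = 0.97067

1.5865 116.86 0.9707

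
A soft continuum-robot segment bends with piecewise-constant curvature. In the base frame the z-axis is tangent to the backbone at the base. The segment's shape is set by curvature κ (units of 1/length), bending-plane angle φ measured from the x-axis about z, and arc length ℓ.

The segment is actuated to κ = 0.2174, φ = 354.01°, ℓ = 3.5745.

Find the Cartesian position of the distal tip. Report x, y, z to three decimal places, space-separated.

θ = κ·ℓ = 0.2174 × 3.5745 = 0.77710 rad
ρ = (1 − cos θ)/κ = (1 − 0.71295)/0.2174 = 1.32036
z = sin θ / κ = 0.70121/0.2174 = 3.22545
x = ρ cos φ = 1.32036 × cos(354.01°) = 1.31316
y = ρ sin φ = 1.32036 × sin(354.01°) = -0.13779

1.313 -0.138 3.225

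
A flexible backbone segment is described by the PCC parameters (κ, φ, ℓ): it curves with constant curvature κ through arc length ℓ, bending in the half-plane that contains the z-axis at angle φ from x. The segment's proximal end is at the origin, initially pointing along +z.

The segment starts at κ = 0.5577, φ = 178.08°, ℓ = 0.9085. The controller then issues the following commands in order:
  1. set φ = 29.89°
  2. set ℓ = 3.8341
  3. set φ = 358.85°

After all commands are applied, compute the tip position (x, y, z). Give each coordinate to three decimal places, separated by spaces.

2.756 -0.055 1.512

initial: κ=0.5577, φ=178.08°, ℓ=0.9085
cmd 1: set φ=29.89° → (κ,φ,ℓ)=(0.5577,29.89°,0.9085) → tip=(0.1953,0.1123,0.8701)
cmd 2: set ℓ=3.8341 → (κ,φ,ℓ)=(0.5577,29.89°,3.8341) → tip=(2.3902,1.3739,1.5120)
cmd 3: set φ=358.85° → (κ,φ,ℓ)=(0.5577,358.85°,3.8341) → tip=(2.7563,-0.0553,1.5120)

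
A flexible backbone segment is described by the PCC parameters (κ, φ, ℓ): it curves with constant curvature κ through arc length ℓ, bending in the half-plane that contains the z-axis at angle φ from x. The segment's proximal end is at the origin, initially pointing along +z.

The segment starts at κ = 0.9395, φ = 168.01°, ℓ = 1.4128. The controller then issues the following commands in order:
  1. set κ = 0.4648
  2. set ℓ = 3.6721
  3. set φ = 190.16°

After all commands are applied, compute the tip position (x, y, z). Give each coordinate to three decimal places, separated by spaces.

initial: κ=0.9395, φ=168.01°, ℓ=1.4128
cmd 1: set κ=0.4648 → (κ,φ,ℓ)=(0.4648,168.01°,1.4128) → tip=(-0.4377,0.0930,1.3134)
cmd 2: set ℓ=3.6721 → (κ,φ,ℓ)=(0.4648,168.01°,3.6721) → tip=(-2.3899,0.5075,2.1316)
cmd 3: set φ=190.16° → (κ,φ,ℓ)=(0.4648,190.16°,3.6721) → tip=(-2.4048,-0.4310,2.1316)

-2.405 -0.431 2.132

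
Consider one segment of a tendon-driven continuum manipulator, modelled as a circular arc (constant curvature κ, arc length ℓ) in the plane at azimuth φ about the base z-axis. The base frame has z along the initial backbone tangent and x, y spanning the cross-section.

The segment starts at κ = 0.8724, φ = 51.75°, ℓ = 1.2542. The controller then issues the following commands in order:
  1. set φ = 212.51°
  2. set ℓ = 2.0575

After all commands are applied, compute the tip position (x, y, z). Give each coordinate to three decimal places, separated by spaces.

initial: κ=0.8724, φ=51.75°, ℓ=1.2542
cmd 1: set φ=212.51° → (κ,φ,ℓ)=(0.8724,212.51°,1.2542) → tip=(-0.5232,-0.3334,1.0185)
cmd 2: set ℓ=2.0575 → (κ,φ,ℓ)=(0.8724,212.51°,2.0575) → tip=(-1.1815,-0.7530,1.1176)

-1.182 -0.753 1.118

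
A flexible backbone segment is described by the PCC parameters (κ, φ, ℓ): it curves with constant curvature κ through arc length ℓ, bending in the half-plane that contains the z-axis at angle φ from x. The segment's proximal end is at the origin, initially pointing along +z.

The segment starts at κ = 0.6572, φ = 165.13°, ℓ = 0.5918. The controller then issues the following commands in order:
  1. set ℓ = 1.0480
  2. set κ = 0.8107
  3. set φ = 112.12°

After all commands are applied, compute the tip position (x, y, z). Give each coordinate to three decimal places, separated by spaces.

initial: κ=0.6572, φ=165.13°, ℓ=0.5918
cmd 1: set ℓ=1.0480 → (κ,φ,ℓ)=(0.6572,165.13°,1.0480) → tip=(-0.3352,0.0890,0.9671)
cmd 2: set κ=0.8107 → (κ,φ,ℓ)=(0.8107,165.13°,1.0480) → tip=(-0.4050,0.1075,0.9264)
cmd 3: set φ=112.12° → (κ,φ,ℓ)=(0.8107,112.12°,1.0480) → tip=(-0.1578,0.3882,0.9264)

-0.158 0.388 0.926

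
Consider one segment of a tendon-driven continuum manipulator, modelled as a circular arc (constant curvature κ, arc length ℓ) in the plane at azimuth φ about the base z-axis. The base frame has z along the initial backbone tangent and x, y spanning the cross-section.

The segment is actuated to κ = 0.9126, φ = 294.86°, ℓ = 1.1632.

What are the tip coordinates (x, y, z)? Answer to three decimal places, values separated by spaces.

0.236 -0.510 0.957

θ = κ·ℓ = 0.9126 × 1.1632 = 1.06154 rad
ρ = (1 − cos θ)/κ = (1 − 0.48753)/0.9126 = 0.56155
z = sin θ / κ = 0.87311/0.9126 = 0.95672
x = ρ cos φ = 0.56155 × cos(294.86°) = 0.23608
y = ρ sin φ = 0.56155 × sin(294.86°) = -0.50951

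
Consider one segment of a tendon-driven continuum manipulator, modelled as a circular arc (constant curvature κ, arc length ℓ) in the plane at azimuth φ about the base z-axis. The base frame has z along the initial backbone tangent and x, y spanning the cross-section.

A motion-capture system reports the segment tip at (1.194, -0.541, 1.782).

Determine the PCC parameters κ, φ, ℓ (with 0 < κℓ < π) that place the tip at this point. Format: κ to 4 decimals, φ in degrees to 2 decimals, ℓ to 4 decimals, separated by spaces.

ρ = √(x²+y²) = √(1.194² + -0.541²) = 1.31085
φ = atan2(y, x) mod 360° = atan2(-0.541, 1.194) = 335.6248°
|p|² = ρ² + z² = 1.31085² + 1.782² = 4.89384
κ = 2ρ / |p|² = 2×1.31085 / 4.89384 = 0.53571
θ = 2·atan2(ρ, z) = 2·atan2(1.31085, 1.782) = 1.26845 rad
ℓ = θ/κ = 1.26845/0.53571 = 2.36778

0.5357 335.62 2.3678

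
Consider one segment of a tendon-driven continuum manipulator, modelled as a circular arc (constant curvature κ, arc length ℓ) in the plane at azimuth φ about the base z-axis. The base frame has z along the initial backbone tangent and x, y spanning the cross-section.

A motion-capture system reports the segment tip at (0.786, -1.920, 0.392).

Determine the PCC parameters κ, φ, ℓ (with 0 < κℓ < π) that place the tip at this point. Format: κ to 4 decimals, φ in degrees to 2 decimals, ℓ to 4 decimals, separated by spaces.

ρ = √(x²+y²) = √(0.786² + -1.920²) = 2.07466
φ = atan2(y, x) mod 360° = atan2(-1.920, 0.786) = 292.2630°
|p|² = ρ² + z² = 2.07466² + 0.392² = 4.45786
κ = 2ρ / |p|² = 2×2.07466 / 4.45786 = 0.93079
θ = 2·atan2(ρ, z) = 2·atan2(2.07466, 0.392) = 2.76810 rad
ℓ = θ/κ = 2.76810/0.93079 = 2.97394

0.9308 292.26 2.9739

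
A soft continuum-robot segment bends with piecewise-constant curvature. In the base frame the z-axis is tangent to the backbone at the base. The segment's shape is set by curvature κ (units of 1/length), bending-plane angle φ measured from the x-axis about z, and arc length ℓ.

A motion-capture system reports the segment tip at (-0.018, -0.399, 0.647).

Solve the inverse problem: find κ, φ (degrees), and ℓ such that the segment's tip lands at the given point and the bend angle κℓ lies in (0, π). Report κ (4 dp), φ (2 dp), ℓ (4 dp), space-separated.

ρ = √(x²+y²) = √(-0.018² + -0.399²) = 0.39941
φ = atan2(y, x) mod 360° = atan2(-0.399, -0.018) = 267.4170°
|p|² = ρ² + z² = 0.39941² + 0.647² = 0.57813
κ = 2ρ / |p|² = 2×0.39941 / 0.57813 = 1.38171
θ = 2·atan2(ρ, z) = 2·atan2(0.39941, 0.647) = 1.10611 rad
ℓ = θ/κ = 1.10611/1.38171 = 0.80054

1.3817 267.42 0.8005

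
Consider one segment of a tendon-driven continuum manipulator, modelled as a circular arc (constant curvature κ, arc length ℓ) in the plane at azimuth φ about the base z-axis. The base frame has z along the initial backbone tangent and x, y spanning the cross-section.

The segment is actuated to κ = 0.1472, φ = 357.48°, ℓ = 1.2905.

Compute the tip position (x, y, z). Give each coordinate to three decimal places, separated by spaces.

θ = κ·ℓ = 0.1472 × 1.2905 = 0.18996 rad
ρ = (1 − cos θ)/κ = (1 − 0.98201)/0.1472 = 0.12220
z = sin θ / κ = 0.18882/0.1472 = 1.28275
x = ρ cos φ = 0.12220 × cos(357.48°) = 0.12209
y = ρ sin φ = 0.12220 × sin(357.48°) = -0.00537

0.122 -0.005 1.283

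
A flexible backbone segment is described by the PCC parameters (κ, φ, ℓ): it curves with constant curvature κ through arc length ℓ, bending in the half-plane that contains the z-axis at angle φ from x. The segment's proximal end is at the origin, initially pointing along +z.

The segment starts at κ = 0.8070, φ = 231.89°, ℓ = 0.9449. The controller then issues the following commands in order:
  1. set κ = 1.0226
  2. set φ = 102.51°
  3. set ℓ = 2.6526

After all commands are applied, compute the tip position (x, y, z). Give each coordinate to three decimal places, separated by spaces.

-0.404 1.823 0.407

initial: κ=0.8070, φ=231.89°, ℓ=0.9449
cmd 1: set κ=1.0226 → (κ,φ,ℓ)=(1.0226,231.89°,0.9449) → tip=(-0.2605,-0.3321,0.8046)
cmd 2: set φ=102.51° → (κ,φ,ℓ)=(1.0226,102.51°,0.9449) → tip=(-0.0914,0.4121,0.8046)
cmd 3: set ℓ=2.6526 → (κ,φ,ℓ)=(1.0226,102.51°,2.6526) → tip=(-0.4044,1.8228,0.4068)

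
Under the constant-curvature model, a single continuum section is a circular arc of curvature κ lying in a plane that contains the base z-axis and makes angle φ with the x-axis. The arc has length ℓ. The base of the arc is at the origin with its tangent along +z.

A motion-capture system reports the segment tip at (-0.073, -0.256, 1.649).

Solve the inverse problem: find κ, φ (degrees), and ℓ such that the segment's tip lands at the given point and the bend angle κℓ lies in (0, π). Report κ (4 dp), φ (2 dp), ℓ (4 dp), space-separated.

0.1908 254.08 1.6775

ρ = √(x²+y²) = √(-0.073² + -0.256²) = 0.26620
φ = atan2(y, x) mod 360° = atan2(-0.256, -0.073) = 254.0842°
|p|² = ρ² + z² = 0.26620² + 1.649² = 2.79007
κ = 2ρ / |p|² = 2×0.26620 / 2.79007 = 0.19082
θ = 2·atan2(ρ, z) = 2·atan2(0.26620, 1.649) = 0.32011 rad
ℓ = θ/κ = 0.32011/0.19082 = 1.67750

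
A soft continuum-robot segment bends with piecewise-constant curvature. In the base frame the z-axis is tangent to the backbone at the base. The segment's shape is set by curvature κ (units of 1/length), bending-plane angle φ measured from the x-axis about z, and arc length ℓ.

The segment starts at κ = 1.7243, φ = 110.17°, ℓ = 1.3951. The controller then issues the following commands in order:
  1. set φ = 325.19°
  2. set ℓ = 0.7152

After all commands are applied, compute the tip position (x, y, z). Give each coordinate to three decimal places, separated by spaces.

0.318 -0.221 0.547

initial: κ=1.7243, φ=110.17°, ℓ=1.3951
cmd 1: set φ=325.19° → (κ,φ,ℓ)=(1.7243,325.19°,1.3951) → tip=(0.8291,-0.5764,0.3893)
cmd 2: set ℓ=0.7152 → (κ,φ,ℓ)=(1.7243,325.19°,0.7152) → tip=(0.3185,-0.2214,0.5472)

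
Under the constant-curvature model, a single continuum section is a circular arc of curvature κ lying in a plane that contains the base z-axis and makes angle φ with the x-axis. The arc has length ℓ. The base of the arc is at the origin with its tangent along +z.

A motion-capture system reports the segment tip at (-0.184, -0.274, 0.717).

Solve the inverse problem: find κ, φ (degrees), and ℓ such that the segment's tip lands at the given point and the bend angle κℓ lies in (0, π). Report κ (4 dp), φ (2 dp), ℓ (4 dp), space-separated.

1.0595 236.12 0.8143

ρ = √(x²+y²) = √(-0.184² + -0.274²) = 0.33005
φ = atan2(y, x) mod 360° = atan2(-0.274, -0.184) = 236.1173°
|p|² = ρ² + z² = 0.33005² + 0.717² = 0.62302
κ = 2ρ / |p|² = 2×0.33005 / 0.62302 = 1.05951
θ = 2·atan2(ρ, z) = 2·atan2(0.33005, 0.717) = 0.86280 rad
ℓ = θ/κ = 0.86280/1.05951 = 0.81434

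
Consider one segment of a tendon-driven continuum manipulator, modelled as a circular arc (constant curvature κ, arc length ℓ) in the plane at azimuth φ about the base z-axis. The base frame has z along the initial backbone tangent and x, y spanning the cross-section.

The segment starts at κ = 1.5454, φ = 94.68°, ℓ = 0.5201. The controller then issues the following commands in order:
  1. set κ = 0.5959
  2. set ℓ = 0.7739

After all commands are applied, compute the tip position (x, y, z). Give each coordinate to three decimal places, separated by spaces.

-0.014 0.175 0.747

initial: κ=1.5454, φ=94.68°, ℓ=0.5201
cmd 1: set κ=0.5959 → (κ,φ,ℓ)=(0.5959,94.68°,0.5201) → tip=(-0.0065,0.0797,0.5118)
cmd 2: set ℓ=0.7739 → (κ,φ,ℓ)=(0.5959,94.68°,0.7739) → tip=(-0.0143,0.1747,0.7468)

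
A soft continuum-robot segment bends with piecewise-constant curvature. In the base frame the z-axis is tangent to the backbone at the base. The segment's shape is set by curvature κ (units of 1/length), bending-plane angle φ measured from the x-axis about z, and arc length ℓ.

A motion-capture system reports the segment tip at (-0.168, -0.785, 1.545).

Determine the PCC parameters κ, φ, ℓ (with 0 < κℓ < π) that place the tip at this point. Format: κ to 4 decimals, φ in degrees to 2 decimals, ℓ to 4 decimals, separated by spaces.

0.5296 257.92 1.8096

ρ = √(x²+y²) = √(-0.168² + -0.785²) = 0.80278
φ = atan2(y, x) mod 360° = atan2(-0.785, -0.168) = 257.9202°
|p|² = ρ² + z² = 0.80278² + 1.545² = 3.03147
κ = 2ρ / |p|² = 2×0.80278 / 3.03147 = 0.52963
θ = 2·atan2(ρ, z) = 2·atan2(0.80278, 1.545) = 0.95840 rad
ℓ = θ/κ = 0.95840/0.52963 = 1.80958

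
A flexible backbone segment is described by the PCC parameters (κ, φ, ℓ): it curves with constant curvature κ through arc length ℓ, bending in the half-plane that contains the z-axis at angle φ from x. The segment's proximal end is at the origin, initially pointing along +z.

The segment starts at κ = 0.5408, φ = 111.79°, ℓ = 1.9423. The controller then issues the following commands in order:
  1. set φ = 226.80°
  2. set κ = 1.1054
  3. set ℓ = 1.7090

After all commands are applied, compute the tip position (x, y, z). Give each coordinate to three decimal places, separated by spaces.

initial: κ=0.5408, φ=111.79°, ℓ=1.9423
cmd 1: set φ=226.80° → (κ,φ,ℓ)=(0.5408,226.80°,1.9423) → tip=(-0.6364,-0.6777,1.6043)
cmd 2: set κ=1.1054 → (κ,φ,ℓ)=(1.1054,226.80°,1.9423) → tip=(-0.9567,-1.0188,0.7586)
cmd 3: set ℓ=1.7090 → (κ,φ,ℓ)=(1.1054,226.80°,1.7090) → tip=(-0.8131,-0.8659,0.8592)

-0.813 -0.866 0.859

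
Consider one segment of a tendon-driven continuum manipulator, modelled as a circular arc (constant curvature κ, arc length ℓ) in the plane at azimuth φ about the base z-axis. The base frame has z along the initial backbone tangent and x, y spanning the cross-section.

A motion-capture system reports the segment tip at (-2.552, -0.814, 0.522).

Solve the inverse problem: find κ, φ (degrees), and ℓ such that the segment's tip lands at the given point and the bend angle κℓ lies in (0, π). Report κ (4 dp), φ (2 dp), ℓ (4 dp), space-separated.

0.7193 197.69 3.8323

ρ = √(x²+y²) = √(-2.552² + -0.814²) = 2.67868
φ = atan2(y, x) mod 360° = atan2(-0.814, -2.552) = 197.6909°
|p|² = ρ² + z² = 2.67868² + 0.522² = 7.44778
κ = 2ρ / |p|² = 2×2.67868 / 7.44778 = 0.71932
θ = 2·atan2(ρ, z) = 2·atan2(2.67868, 0.522) = 2.75667 rad
ℓ = θ/κ = 2.75667/0.71932 = 3.83232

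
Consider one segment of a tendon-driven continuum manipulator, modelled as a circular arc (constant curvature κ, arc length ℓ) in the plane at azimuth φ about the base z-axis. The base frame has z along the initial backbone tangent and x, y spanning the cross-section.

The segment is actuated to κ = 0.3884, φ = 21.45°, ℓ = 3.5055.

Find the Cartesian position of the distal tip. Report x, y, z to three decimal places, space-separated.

θ = κ·ℓ = 0.3884 × 3.5055 = 1.36154 rad
ρ = (1 − cos θ)/κ = (1 − 0.20774)/0.3884 = 2.03981
z = sin θ / κ = 0.97818/0.3884 = 2.51850
x = ρ cos φ = 2.03981 × cos(21.45°) = 1.89853
y = ρ sin φ = 2.03981 × sin(21.45°) = 0.74594

1.899 0.746 2.518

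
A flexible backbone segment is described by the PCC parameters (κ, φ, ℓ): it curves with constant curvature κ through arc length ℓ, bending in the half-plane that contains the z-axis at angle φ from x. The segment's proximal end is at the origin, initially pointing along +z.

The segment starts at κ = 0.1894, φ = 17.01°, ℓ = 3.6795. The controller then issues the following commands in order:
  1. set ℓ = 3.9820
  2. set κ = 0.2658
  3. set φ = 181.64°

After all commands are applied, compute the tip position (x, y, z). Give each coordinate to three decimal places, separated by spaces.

initial: κ=0.1894, φ=17.01°, ℓ=3.6795
cmd 1: set ℓ=3.9820 → (κ,φ,ℓ)=(0.1894,17.01°,3.9820) → tip=(1.3691,0.4188,3.6151)
cmd 2: set κ=0.2658 → (κ,φ,ℓ)=(0.2658,17.01°,3.9820) → tip=(1.8339,0.5610,3.2791)
cmd 3: set φ=181.64° → (κ,φ,ℓ)=(0.2658,181.64°,3.9820) → tip=(-1.9170,-0.0549,3.2791)

-1.917 -0.055 3.279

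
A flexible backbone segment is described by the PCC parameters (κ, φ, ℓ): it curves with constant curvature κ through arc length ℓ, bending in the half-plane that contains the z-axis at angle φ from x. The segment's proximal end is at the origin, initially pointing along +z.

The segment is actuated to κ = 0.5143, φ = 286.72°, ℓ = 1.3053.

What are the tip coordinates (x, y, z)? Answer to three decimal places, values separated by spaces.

0.121 -0.404 1.209

θ = κ·ℓ = 0.5143 × 1.3053 = 0.67132 rad
ρ = (1 − cos θ)/κ = (1 − 0.78300)/0.5143 = 0.42193
z = sin θ / κ = 0.62202/0.5143 = 1.20944
x = ρ cos φ = 0.42193 × cos(286.72°) = 0.12139
y = ρ sin φ = 0.42193 × sin(286.72°) = -0.40409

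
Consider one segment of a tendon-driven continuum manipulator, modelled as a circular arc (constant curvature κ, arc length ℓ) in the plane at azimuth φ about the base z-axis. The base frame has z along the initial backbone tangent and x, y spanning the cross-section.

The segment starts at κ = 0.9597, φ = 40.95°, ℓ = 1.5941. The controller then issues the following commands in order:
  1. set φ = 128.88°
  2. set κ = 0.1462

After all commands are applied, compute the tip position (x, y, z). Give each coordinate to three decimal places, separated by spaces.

-0.116 0.144 1.580

initial: κ=0.9597, φ=40.95°, ℓ=1.5941
cmd 1: set φ=128.88° → (κ,φ,ℓ)=(0.9597,128.88°,1.5941) → tip=(-0.6273,0.7780,1.0411)
cmd 2: set κ=0.1462 → (κ,φ,ℓ)=(0.1462,128.88°,1.5941) → tip=(-0.1161,0.1440,1.5797)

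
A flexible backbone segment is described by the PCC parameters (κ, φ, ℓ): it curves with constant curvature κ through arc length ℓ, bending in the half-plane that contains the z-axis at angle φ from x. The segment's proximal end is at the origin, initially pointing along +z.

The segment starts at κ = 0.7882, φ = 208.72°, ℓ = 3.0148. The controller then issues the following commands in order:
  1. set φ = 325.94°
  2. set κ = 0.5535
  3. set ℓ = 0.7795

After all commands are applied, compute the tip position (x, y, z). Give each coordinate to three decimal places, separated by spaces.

initial: κ=0.7882, φ=208.72°, ℓ=3.0148
cmd 1: set φ=325.94° → (κ,φ,ℓ)=(0.7882,325.94°,3.0148) → tip=(1.8091,-1.2230,0.8789)
cmd 2: set κ=0.5535 → (κ,φ,ℓ)=(0.5535,325.94°,3.0148) → tip=(1.6430,-1.1108,1.7980)
cmd 3: set ℓ=0.7795 → (κ,φ,ℓ)=(0.5535,325.94°,0.7795) → tip=(0.1372,-0.0927,0.7555)

0.137 -0.093 0.756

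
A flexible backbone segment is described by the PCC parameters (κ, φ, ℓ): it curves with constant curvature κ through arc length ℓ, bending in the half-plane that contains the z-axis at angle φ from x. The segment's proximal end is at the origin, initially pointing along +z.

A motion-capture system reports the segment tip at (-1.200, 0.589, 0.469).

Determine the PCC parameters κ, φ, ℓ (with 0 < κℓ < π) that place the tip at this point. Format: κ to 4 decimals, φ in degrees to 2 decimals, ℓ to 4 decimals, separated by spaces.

ρ = √(x²+y²) = √(-1.200² + 0.589²) = 1.33676
φ = atan2(y, x) mod 360° = atan2(0.589, -1.200) = 153.8567°
|p|² = ρ² + z² = 1.33676² + 0.469² = 2.00688
κ = 2ρ / |p|² = 2×1.33676 / 2.00688 = 1.33217
θ = 2·atan2(ρ, z) = 2·atan2(1.33676, 0.469) = 2.46673 rad
ℓ = θ/κ = 2.46673/1.33217 = 1.85166

1.3322 153.86 1.8517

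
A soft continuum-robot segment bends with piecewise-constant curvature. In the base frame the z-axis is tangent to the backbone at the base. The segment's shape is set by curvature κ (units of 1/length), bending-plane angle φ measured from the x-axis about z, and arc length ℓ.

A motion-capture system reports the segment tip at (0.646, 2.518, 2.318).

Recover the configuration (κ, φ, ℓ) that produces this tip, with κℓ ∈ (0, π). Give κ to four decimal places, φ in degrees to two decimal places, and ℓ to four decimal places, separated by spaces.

ρ = √(x²+y²) = √(0.646² + 2.518²) = 2.59955
φ = atan2(y, x) mod 360° = atan2(2.518, 0.646) = 75.6109°
|p|² = ρ² + z² = 2.59955² + 2.318² = 12.13076
κ = 2ρ / |p|² = 2×2.59955 / 12.13076 = 0.42859
θ = 2·atan2(ρ, z) = 2·atan2(2.59955, 2.318) = 1.68518 rad
ℓ = θ/κ = 1.68518/0.42859 = 3.93194

0.4286 75.61 3.9319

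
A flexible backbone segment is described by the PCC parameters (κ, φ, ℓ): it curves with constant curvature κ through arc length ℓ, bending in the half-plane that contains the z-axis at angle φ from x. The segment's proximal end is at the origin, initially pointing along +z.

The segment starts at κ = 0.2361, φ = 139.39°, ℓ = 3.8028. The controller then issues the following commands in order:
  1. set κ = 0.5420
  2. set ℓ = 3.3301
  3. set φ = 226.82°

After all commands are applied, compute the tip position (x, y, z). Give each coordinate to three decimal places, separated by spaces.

-1.555 -1.658 1.795

initial: κ=0.2361, φ=139.39°, ℓ=3.8028
cmd 1: set κ=0.5420 → (κ,φ,ℓ)=(0.5420,139.39°,3.8028) → tip=(-2.0602,1.7665,1.6276)
cmd 2: set ℓ=3.3301 → (κ,φ,ℓ)=(0.5420,139.39°,3.3301) → tip=(-1.7256,1.4795,1.7947)
cmd 3: set φ=226.82° → (κ,φ,ℓ)=(0.5420,226.82°,3.3301) → tip=(-1.5554,-1.6575,1.7947)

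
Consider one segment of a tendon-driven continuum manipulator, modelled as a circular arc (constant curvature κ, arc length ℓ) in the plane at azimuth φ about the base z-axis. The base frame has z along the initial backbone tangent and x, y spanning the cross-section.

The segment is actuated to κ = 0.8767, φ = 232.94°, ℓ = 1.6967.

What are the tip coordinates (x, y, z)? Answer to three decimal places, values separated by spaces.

-0.630 -0.835 1.137

θ = κ·ℓ = 0.8767 × 1.6967 = 1.48750 rad
ρ = (1 − cos θ)/κ = (1 − 0.08320)/0.8767 = 1.04574
z = sin θ / κ = 0.99653/0.8767 = 1.13669
x = ρ cos φ = 1.04574 × cos(232.94°) = -0.63021
y = ρ sin φ = 1.04574 × sin(232.94°) = -0.83450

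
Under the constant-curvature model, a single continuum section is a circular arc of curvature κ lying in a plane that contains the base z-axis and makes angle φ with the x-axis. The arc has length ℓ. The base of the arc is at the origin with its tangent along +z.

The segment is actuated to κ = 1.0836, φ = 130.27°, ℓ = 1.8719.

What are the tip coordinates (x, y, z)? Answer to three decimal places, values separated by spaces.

θ = κ·ℓ = 1.0836 × 1.8719 = 2.02839 rad
ρ = (1 − cos θ)/κ = (1 − -0.44179)/1.0836 = 1.33056
z = sin θ / κ = 0.89712/1.0836 = 0.82790
x = ρ cos φ = 1.33056 × cos(130.27°) = -0.86006
y = ρ sin φ = 1.33056 × sin(130.27°) = 1.01522

-0.860 1.015 0.828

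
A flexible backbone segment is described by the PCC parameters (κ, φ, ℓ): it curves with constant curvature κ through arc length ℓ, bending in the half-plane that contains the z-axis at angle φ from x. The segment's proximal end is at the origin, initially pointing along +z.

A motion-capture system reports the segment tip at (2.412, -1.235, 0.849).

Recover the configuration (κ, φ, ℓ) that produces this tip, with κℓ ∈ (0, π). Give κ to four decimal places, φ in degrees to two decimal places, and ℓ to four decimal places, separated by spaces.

0.6721 332.89 3.7708

ρ = √(x²+y²) = √(2.412² + -1.235²) = 2.70979
φ = atan2(y, x) mod 360° = atan2(-1.235, 2.412) = 332.8865°
|p|² = ρ² + z² = 2.70979² + 0.849² = 8.06377
κ = 2ρ / |p|² = 2×2.70979 / 8.06377 = 0.67209
θ = 2·atan2(ρ, z) = 2·atan2(2.70979, 0.849) = 2.53435 rad
ℓ = θ/κ = 2.53435/0.67209 = 3.77085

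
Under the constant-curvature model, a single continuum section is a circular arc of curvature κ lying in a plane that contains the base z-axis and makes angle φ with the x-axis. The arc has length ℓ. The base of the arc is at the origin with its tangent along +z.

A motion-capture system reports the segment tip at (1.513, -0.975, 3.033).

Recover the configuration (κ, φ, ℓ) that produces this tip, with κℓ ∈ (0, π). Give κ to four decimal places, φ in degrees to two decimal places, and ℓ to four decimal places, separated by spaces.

0.2894 327.20 3.7013

ρ = √(x²+y²) = √(1.513² + -0.975²) = 1.79994
φ = atan2(y, x) mod 360° = atan2(-0.975, 1.513) = 327.2017°
|p|² = ρ² + z² = 1.79994² + 3.033² = 12.43888
κ = 2ρ / |p|² = 2×1.79994 / 12.43888 = 0.28941
θ = 2·atan2(ρ, z) = 2·atan2(1.79994, 3.033) = 1.07118 rad
ℓ = θ/κ = 1.07118/0.28941 = 3.70132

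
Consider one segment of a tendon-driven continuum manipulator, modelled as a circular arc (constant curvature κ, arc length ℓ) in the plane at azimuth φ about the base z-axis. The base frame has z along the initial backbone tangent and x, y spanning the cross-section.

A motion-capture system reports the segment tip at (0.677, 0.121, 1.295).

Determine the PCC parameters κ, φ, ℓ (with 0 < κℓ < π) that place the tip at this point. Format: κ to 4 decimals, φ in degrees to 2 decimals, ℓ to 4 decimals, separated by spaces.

0.6397 10.13 1.5262

ρ = √(x²+y²) = √(0.677² + 0.121²) = 0.68773
φ = atan2(y, x) mod 360° = atan2(0.121, 0.677) = 10.1335°
|p|² = ρ² + z² = 0.68773² + 1.295² = 2.14999
κ = 2ρ / |p|² = 2×0.68773 / 2.14999 = 0.63975
θ = 2·atan2(ρ, z) = 2·atan2(0.68773, 1.295) = 0.97638 rad
ℓ = θ/κ = 0.97638/0.63975 = 1.52619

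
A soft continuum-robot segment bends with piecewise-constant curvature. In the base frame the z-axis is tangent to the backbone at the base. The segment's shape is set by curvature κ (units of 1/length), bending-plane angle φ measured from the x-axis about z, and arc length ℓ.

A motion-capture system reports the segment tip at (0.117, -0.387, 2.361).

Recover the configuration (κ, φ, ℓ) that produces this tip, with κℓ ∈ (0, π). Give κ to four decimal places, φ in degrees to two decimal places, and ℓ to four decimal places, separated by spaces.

ρ = √(x²+y²) = √(0.117² + -0.387²) = 0.40430
φ = atan2(y, x) mod 360° = atan2(-0.387, 0.117) = 286.8214°
|p|² = ρ² + z² = 0.40430² + 2.361² = 5.73778
κ = 2ρ / |p|² = 2×0.40430 / 5.73778 = 0.14093
θ = 2·atan2(ρ, z) = 2·atan2(0.40430, 2.361) = 0.33919 rad
ℓ = θ/κ = 0.33919/0.14093 = 2.40689

0.1409 286.82 2.4069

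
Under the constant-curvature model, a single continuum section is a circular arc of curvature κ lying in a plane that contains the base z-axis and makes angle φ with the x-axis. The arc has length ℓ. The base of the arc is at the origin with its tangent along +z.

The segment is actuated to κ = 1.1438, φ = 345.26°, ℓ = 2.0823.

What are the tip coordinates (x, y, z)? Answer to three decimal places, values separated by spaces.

1.458 -0.384 0.602

θ = κ·ℓ = 1.1438 × 2.0823 = 2.38173 rad
ρ = (1 − cos θ)/κ = (1 − -0.72493)/1.1438 = 1.50807
z = sin θ / κ = 0.68882/1.1438 = 0.60222
x = ρ cos φ = 1.50807 × cos(345.26°) = 1.45844
y = ρ sin φ = 1.50807 × sin(345.26°) = -0.38370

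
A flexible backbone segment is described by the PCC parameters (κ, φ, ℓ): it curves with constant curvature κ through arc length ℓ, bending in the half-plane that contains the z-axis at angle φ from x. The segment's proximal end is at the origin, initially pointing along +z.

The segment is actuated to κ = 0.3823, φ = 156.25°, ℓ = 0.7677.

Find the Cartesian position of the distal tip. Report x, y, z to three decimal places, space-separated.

θ = κ·ℓ = 0.3823 × 0.7677 = 0.29349 rad
ρ = (1 − cos θ)/κ = (1 − 0.95724)/0.3823 = 0.11185
z = sin θ / κ = 0.28930/0.3823 = 0.75673
x = ρ cos φ = 0.11185 × cos(156.25°) = -0.10238
y = ρ sin φ = 0.11185 × sin(156.25°) = 0.04505

-0.102 0.045 0.757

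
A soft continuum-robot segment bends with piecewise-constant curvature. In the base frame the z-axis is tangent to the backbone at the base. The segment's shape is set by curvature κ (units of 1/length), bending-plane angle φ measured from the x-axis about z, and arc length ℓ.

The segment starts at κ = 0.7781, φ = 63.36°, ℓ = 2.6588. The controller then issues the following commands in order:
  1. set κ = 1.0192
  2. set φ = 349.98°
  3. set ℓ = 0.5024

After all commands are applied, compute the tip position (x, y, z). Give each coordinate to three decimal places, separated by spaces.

0.124 -0.022 0.481

initial: κ=0.7781, φ=63.36°, ℓ=2.6588
cmd 1: set κ=1.0192 → (κ,φ,ℓ)=(1.0192,63.36°,2.6588) → tip=(0.8395,1.6735,0.4106)
cmd 2: set φ=349.98° → (κ,φ,ℓ)=(1.0192,349.98°,2.6588) → tip=(1.8437,-0.3258,0.4106)
cmd 3: set ℓ=0.5024 → (κ,φ,ℓ)=(1.0192,349.98°,0.5024) → tip=(0.1239,-0.0219,0.4807)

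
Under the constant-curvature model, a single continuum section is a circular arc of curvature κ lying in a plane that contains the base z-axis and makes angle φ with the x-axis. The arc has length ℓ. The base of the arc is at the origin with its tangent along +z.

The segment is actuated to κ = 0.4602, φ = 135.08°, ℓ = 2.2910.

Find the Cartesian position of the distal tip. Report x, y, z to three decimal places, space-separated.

θ = κ·ℓ = 0.4602 × 2.2910 = 1.05432 rad
ρ = (1 − cos θ)/κ = (1 − 0.49382)/0.4602 = 1.09991
z = sin θ / κ = 0.86956/0.4602 = 1.88953
x = ρ cos φ = 1.09991 × cos(135.08°) = -0.77884
y = ρ sin φ = 1.09991 × sin(135.08°) = 0.77667

-0.779 0.777 1.890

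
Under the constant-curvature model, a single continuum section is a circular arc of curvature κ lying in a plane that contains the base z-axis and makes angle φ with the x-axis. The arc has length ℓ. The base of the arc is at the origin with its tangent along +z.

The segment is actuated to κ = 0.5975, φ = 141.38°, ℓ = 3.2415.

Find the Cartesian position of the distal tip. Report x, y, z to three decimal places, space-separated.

θ = κ·ℓ = 0.5975 × 3.2415 = 1.93680 rad
ρ = (1 − cos θ)/κ = (1 − -0.35788)/0.5975 = 2.27261
z = sin θ / κ = 0.93377/0.5975 = 1.56279
x = ρ cos φ = 2.27261 × cos(141.38°) = -1.77559
y = ρ sin φ = 2.27261 × sin(141.38°) = 1.41845

-1.776 1.418 1.563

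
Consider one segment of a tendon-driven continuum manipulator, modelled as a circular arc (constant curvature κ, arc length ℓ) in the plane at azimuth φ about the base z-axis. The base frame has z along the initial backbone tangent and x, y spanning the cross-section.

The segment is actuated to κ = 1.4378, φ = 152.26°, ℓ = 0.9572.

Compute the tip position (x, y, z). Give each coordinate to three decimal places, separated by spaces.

θ = κ·ℓ = 1.4378 × 0.9572 = 1.37626 rad
ρ = (1 − cos θ)/κ = (1 − 0.19331)/1.4378 = 0.56106
z = sin θ / κ = 0.98114/1.4378 = 0.68239
x = ρ cos φ = 0.56106 × cos(152.26°) = -0.49658
y = ρ sin φ = 0.56106 × sin(152.26°) = 0.26115

-0.497 0.261 0.682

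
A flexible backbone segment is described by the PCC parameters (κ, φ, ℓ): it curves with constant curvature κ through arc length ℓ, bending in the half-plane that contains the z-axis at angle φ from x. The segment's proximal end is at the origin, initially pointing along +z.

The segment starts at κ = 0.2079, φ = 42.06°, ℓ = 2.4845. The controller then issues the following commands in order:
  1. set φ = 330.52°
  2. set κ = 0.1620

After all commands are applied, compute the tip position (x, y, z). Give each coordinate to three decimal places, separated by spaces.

0.429 -0.243 2.418

initial: κ=0.2079, φ=42.06°, ℓ=2.4845
cmd 1: set φ=330.52° → (κ,φ,ℓ)=(0.2079,330.52°,2.4845) → tip=(0.5463,-0.3088,2.3755)
cmd 2: set κ=0.1620 → (κ,φ,ℓ)=(0.1620,330.52°,2.4845) → tip=(0.4294,-0.2428,2.4180)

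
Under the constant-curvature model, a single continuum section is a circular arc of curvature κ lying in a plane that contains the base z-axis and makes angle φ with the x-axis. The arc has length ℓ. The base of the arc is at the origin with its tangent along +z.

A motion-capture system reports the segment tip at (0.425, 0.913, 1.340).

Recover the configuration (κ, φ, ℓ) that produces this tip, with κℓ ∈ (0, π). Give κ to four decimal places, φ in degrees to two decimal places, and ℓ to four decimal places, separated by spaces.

0.7168 65.04 1.7982

ρ = √(x²+y²) = √(0.425² + 0.913²) = 1.00707
φ = atan2(y, x) mod 360° = atan2(0.913, 0.425) = 65.0381°
|p|² = ρ² + z² = 1.00707² + 1.340² = 2.80979
κ = 2ρ / |p|² = 2×1.00707 / 2.80979 = 0.71683
θ = 2·atan2(ρ, z) = 2·atan2(1.00707, 1.340) = 1.28898 rad
ℓ = θ/κ = 1.28898/0.71683 = 1.79817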